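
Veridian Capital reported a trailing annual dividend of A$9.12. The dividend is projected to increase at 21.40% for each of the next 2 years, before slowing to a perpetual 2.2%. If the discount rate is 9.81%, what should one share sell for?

Two-stage DDM. Project D₁…D_2 at 0.214, terminal growth 0.022, discount at r = 0.0981.
D_1 = 11.0717
D_2 = 13.4410
Terminal value at t=2: TV = D_3/(r−g) = 13.7367/(0.0981−0.022) = 180.5088
P₀ = 11.0717/(1+0.0981)^1 + 13.4410/(1+0.0981)^2 + 180.5088/(1+0.0981)^2 = 170.9269

A$170.93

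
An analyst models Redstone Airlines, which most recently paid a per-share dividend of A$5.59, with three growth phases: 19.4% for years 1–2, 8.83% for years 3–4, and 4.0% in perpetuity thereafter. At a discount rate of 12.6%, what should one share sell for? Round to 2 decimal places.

Three-stage DDM. Project D₁…D_4; terminal Gordon value at t=4 with g = 0.04; discount at r = 0.126.
D_1 = 6.6745
D_2 = 7.9693
D_3 = 8.6730
D_4 = 9.4388
TV_4 = 9.8164/(0.126−0.04) = 114.1439
P₀ = Σ Dₜ/(1+r)ᵗ + TV_4/(1+r)^4 = 95.1666

A$95.17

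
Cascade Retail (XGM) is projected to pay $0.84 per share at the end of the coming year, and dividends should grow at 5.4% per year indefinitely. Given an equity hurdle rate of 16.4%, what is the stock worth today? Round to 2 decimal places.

$7.64

Gordon growth model: P₀ = D₁/(r − g), with D₁ = 0.84 given directly.
P₀ = 0.8400 / (0.164 − 0.054) = 0.8400 / 0.11 = 7.6364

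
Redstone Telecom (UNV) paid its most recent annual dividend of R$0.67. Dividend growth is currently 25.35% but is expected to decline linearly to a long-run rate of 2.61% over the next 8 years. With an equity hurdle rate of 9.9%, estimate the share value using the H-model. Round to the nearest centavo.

R$17.79

H-model: P₀ = D₀[(1+g_L) + H(g_S−g_L)]/(r−g_L), with H = 8/2 = 4.
P₀ = 0.67 × [(1+0.0261) + 4×(0.2535−0.0261)] / (0.099−0.0261)
   = 0.67 × 1.9357 / 0.0729 = 17.7904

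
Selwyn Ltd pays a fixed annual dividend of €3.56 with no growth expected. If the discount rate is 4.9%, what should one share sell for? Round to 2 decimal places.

Zero-growth DDM (perpetuity): P₀ = D/r = 3.56 / 0.049 = 72.6531

€72.65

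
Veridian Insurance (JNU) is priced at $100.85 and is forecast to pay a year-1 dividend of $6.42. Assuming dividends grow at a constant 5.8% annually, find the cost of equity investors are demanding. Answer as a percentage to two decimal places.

12.17%

Rearranging the constant-growth DDM: r = D₁/P₀ + g.
r = 6.4200 / 100.85 + 0.058 = 0.06366 + 0.058 = 0.12166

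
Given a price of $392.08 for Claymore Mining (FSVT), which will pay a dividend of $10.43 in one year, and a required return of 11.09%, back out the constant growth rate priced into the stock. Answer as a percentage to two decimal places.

From P₀ = D₁/(r − g), the implied growth is g = r − D₁/P₀.
g = 0.1109 − 10.43/392.08 = 0.1109 − 0.02660 = 0.08430

8.43%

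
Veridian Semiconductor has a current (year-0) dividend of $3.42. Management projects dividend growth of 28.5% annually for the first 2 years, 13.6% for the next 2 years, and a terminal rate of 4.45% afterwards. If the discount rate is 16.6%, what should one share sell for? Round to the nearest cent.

Three-stage DDM. Project D₁…D_4; terminal Gordon value at t=4 with g = 0.0445; discount at r = 0.166.
D_1 = 4.3947
D_2 = 5.6472
D_3 = 6.4152
D_4 = 7.2877
TV_4 = 7.6120/(0.166−0.0445) = 62.6500
P₀ = Σ Dₜ/(1+r)ᵗ + TV_4/(1+r)^4 = 49.8066

$49.81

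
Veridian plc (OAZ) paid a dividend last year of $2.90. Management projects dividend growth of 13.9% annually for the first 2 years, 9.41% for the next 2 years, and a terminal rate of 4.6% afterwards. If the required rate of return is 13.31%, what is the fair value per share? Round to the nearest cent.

$44.22

Three-stage DDM. Project D₁…D_4; terminal Gordon value at t=4 with g = 0.046; discount at r = 0.1331.
D_1 = 3.3031
D_2 = 3.7622
D_3 = 4.1163
D_4 = 4.5036
TV_4 = 4.7108/(0.1331−0.046) = 54.0845
P₀ = Σ Dₜ/(1+r)ᵗ + TV_4/(1+r)^4 = 44.2164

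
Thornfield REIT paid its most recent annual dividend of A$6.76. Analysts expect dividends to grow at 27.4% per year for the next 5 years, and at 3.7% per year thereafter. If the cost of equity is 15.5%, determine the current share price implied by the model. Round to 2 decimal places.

A$142.80

Two-stage DDM. Project D₁…D_5 at 0.274, terminal growth 0.037, discount at r = 0.155.
D_1 = 8.6122
D_2 = 10.9720
D_3 = 13.9783
D_4 = 17.8084
D_5 = 22.6879
Terminal value at t=5: TV = D_6/(r−g) = 23.5273/(0.155−0.037) = 199.3841
P₀ = 8.6122/(1+0.155)^1 + 10.9720/(1+0.155)^2 + 13.9783/(1+0.155)^3 + 17.8084/(1+0.155)^4 + 22.6879/(1+0.155)^5 + 199.3841/(1+0.155)^5 = 142.8000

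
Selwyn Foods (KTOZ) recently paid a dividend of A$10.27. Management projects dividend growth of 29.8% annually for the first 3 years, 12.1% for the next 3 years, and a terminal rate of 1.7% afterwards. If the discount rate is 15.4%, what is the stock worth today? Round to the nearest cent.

A$179.99

Three-stage DDM. Project D₁…D_6; terminal Gordon value at t=6 with g = 0.017; discount at r = 0.154.
D_1 = 13.3305
D_2 = 17.3029
D_3 = 22.4592
D_4 = 25.1768
D_5 = 28.2232
D_6 = 31.6382
TV_6 = 32.1760/(0.154−0.017) = 234.8615
P₀ = Σ Dₜ/(1+r)ᵗ + TV_6/(1+r)^6 = 179.9852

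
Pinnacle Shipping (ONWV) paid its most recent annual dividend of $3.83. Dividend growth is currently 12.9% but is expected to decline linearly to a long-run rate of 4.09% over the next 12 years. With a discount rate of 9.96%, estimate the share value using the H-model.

$102.41

H-model: P₀ = D₀[(1+g_L) + H(g_S−g_L)]/(r−g_L), with H = 12/2 = 6.
P₀ = 3.83 × [(1+0.0409) + 6×(0.129−0.0409)] / (0.0996−0.0409)
   = 3.83 × 1.5695 / 0.0587 = 102.4052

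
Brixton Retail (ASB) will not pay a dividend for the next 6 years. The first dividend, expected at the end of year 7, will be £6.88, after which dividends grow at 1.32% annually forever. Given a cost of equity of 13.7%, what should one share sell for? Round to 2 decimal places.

£25.72

Deferred-dividend DDM. At t=6 the remaining stream is a growing perpetuity with first payment D_7 = 6.88.
V_6 = D_7/(r−g) = 6.88/(0.137−0.0132) = 55.5735
P₀ = V_6/(1+r)^6 = 55.5735/(1+0.137)^6 = 25.7220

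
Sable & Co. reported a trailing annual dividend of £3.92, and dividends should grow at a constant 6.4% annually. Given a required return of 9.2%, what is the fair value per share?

Gordon growth model: P₀ = D₁/(r − g). D₁ = 3.92 × (1 + 0.064) = 4.1709.
P₀ = 4.1709 / (0.092 − 0.064) = 4.1709 / 0.028 = 148.9600

£148.96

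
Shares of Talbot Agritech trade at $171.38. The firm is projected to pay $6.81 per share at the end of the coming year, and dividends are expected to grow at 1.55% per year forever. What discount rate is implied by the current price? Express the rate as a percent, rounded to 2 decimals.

Rearranging the constant-growth DDM: r = D₁/P₀ + g.
r = 6.8100 / 171.38 + 0.0155 = 0.03974 + 0.0155 = 0.05524

5.52%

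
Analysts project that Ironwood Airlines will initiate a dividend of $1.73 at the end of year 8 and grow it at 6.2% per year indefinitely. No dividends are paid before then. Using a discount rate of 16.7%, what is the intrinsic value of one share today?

$5.59

Deferred-dividend DDM. At t=7 the remaining stream is a growing perpetuity with first payment D_8 = 1.73.
V_7 = D_8/(r−g) = 1.73/(0.167−0.062) = 16.4762
P₀ = V_7/(1+r)^7 = 16.4762/(1+0.167)^7 = 5.5893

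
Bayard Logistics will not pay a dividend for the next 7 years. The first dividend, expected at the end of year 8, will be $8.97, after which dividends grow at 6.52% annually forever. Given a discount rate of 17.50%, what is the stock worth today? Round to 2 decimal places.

Deferred-dividend DDM. At t=7 the remaining stream is a growing perpetuity with first payment D_8 = 8.97.
V_7 = D_8/(r−g) = 8.97/(0.175−0.0652) = 81.6940
P₀ = V_7/(1+r)^7 = 81.6940/(1+0.175)^7 = 26.4195

$26.42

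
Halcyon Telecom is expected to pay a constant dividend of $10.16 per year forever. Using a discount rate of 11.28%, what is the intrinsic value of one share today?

$90.07

Zero-growth DDM (perpetuity): P₀ = D/r = 10.16 / 0.1128 = 90.0709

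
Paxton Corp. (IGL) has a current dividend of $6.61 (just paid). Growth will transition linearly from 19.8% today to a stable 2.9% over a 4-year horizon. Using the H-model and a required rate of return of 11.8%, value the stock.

H-model: P₀ = D₀[(1+g_L) + H(g_S−g_L)]/(r−g_L), with H = 4/2 = 2.
P₀ = 6.61 × [(1+0.029) + 2×(0.198−0.029)] / (0.118−0.029)
   = 6.61 × 1.3670 / 0.089 = 101.5266

$101.53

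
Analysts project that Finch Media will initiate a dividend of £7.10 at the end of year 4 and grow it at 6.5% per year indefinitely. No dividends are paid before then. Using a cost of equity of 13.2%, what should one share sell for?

Deferred-dividend DDM. At t=3 the remaining stream is a growing perpetuity with first payment D_4 = 7.10.
V_3 = D_4/(r−g) = 7.10/(0.132−0.065) = 105.9701
P₀ = V_3/(1+r)^3 = 105.9701/(1+0.132)^3 = 73.0540

£73.05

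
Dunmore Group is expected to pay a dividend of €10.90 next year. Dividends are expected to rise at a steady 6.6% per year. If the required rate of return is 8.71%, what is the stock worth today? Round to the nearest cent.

Gordon growth model: P₀ = D₁/(r − g), with D₁ = 10.90 given directly.
P₀ = 10.9000 / (0.0871 − 0.066) = 10.9000 / 0.0211 = 516.5877

€516.59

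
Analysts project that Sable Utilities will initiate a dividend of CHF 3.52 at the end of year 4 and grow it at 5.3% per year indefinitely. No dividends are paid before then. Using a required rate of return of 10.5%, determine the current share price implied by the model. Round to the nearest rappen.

CHF 50.17

Deferred-dividend DDM. At t=3 the remaining stream is a growing perpetuity with first payment D_4 = 3.52.
V_3 = D_4/(r−g) = 3.52/(0.105−0.053) = 67.6923
P₀ = V_3/(1+r)^3 = 67.6923/(1+0.105)^3 = 50.1710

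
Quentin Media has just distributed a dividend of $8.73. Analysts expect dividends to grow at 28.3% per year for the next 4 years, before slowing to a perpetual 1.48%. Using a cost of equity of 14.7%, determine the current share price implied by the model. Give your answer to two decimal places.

Two-stage DDM. Project D₁…D_4 at 0.283, terminal growth 0.0148, discount at r = 0.147.
D_1 = 11.2006
D_2 = 14.3704
D_3 = 18.4372
D_4 = 23.6549
Terminal value at t=4: TV = D_5/(r−g) = 24.0050/(0.147−0.0148) = 181.5808
P₀ = 11.2006/(1+0.147)^1 + 14.3704/(1+0.147)^2 + 18.4372/(1+0.147)^3 + 23.6549/(1+0.147)^4 + 181.5808/(1+0.147)^4 = 151.4828

$151.48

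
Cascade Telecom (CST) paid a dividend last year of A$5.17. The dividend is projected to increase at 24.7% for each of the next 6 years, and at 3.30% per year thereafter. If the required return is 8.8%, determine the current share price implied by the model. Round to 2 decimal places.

Two-stage DDM. Project D₁…D_6 at 0.247, terminal growth 0.033, discount at r = 0.088.
D_1 = 6.4470
D_2 = 8.0394
D_3 = 10.0251
D_4 = 12.5013
D_5 = 15.5892
D_6 = 19.4397
Terminal value at t=6: TV = D_7/(r−g) = 20.0812/(0.088−0.033) = 365.1127
P₀ = 6.4470/(1+0.088)^1 + 8.0394/(1+0.088)^2 + 10.0251/(1+0.088)^3 + 12.5013/(1+0.088)^4 + 15.5892/(1+0.088)^5 + 19.4397/(1+0.088)^6 + 365.1127/(1+0.088)^6 = 271.4846

A$271.48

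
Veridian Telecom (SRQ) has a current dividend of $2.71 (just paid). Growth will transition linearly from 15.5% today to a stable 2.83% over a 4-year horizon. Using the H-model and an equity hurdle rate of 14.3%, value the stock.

$30.28

H-model: P₀ = D₀[(1+g_L) + H(g_S−g_L)]/(r−g_L), with H = 4/2 = 2.
P₀ = 2.71 × [(1+0.0283) + 2×(0.155−0.0283)] / (0.143−0.0283)
   = 2.71 × 1.2817 / 0.1147 = 30.2825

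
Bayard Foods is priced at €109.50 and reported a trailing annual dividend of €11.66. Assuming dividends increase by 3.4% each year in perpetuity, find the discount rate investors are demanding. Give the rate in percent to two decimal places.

14.41%

Rearranging the constant-growth DDM: r = D₁/P₀ + g.
D₁ = 11.66 × (1 + 0.034) = 12.0564.
r = 12.0564 / 109.50 + 0.034 = 0.11010 + 0.034 = 0.14410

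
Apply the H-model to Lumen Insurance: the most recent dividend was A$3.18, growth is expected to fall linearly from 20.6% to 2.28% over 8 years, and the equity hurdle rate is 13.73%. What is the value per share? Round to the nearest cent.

H-model: P₀ = D₀[(1+g_L) + H(g_S−g_L)]/(r−g_L), with H = 8/2 = 4.
P₀ = 3.18 × [(1+0.0228) + 4×(0.206−0.0228)] / (0.1373−0.0228)
   = 3.18 × 1.7556 / 0.1145 = 48.7581

A$48.76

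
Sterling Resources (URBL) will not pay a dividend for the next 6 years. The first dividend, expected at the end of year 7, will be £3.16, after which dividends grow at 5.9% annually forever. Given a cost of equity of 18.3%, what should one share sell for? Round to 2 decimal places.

£9.30

Deferred-dividend DDM. At t=6 the remaining stream is a growing perpetuity with first payment D_7 = 3.16.
V_6 = D_7/(r−g) = 3.16/(0.183−0.059) = 25.4839
P₀ = V_6/(1+r)^6 = 25.4839/(1+0.183)^6 = 9.2973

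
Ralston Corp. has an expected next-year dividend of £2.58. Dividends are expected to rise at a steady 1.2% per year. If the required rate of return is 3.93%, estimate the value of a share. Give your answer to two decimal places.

Gordon growth model: P₀ = D₁/(r − g), with D₁ = 2.58 given directly.
P₀ = 2.5800 / (0.0393 − 0.012) = 2.5800 / 0.0273 = 94.5055

£94.51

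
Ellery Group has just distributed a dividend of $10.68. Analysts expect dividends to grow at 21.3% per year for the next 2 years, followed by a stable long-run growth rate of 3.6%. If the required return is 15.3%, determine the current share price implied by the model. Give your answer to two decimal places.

$127.72

Two-stage DDM. Project D₁…D_2 at 0.213, terminal growth 0.036, discount at r = 0.153.
D_1 = 12.9548
D_2 = 15.7142
Terminal value at t=2: TV = D_3/(r−g) = 16.2799/(0.153−0.036) = 139.1447
P₀ = 12.9548/(1+0.153)^1 + 15.7142/(1+0.153)^2 + 139.1447/(1+0.153)^2 = 127.7228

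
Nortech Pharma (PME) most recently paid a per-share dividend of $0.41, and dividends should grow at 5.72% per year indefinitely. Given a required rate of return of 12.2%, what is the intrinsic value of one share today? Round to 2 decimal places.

$6.69

Gordon growth model: P₀ = D₁/(r − g). D₁ = 0.41 × (1 + 0.0572) = 0.4335.
P₀ = 0.4335 / (0.122 − 0.0572) = 0.4335 / 0.0648 = 6.6891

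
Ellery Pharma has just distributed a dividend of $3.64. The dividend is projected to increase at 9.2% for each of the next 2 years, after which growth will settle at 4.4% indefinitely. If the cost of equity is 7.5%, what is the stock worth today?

Two-stage DDM. Project D₁…D_2 at 0.092, terminal growth 0.044, discount at r = 0.075.
D_1 = 3.9749
D_2 = 4.3406
Terminal value at t=2: TV = D_3/(r−g) = 4.5316/(0.075−0.044) = 146.1792
P₀ = 3.9749/(1+0.075)^1 + 4.3406/(1+0.075)^2 + 146.1792/(1+0.075)^2 = 133.9472

$133.95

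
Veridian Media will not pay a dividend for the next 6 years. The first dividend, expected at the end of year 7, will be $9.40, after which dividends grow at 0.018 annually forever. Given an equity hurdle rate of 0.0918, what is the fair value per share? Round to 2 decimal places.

Deferred-dividend DDM. At t=6 the remaining stream is a growing perpetuity with first payment D_7 = 9.40.
V_6 = D_7/(r−g) = 9.40/(0.0918−0.018) = 127.3713
P₀ = V_6/(1+r)^6 = 127.3713/(1+0.0918)^6 = 75.1992

$75.20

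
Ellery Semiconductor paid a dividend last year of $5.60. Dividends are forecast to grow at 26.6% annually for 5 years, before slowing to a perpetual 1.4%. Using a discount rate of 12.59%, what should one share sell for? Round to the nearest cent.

$131.57

Two-stage DDM. Project D₁…D_5 at 0.266, terminal growth 0.014, discount at r = 0.1259.
D_1 = 7.0896
D_2 = 8.9754
D_3 = 11.3629
D_4 = 14.3854
D_5 = 18.2120
Terminal value at t=5: TV = D_6/(r−g) = 18.4669/(0.1259−0.014) = 165.0306
P₀ = 7.0896/(1+0.1259)^1 + 8.9754/(1+0.1259)^2 + 11.3629/(1+0.1259)^3 + 14.3854/(1+0.1259)^4 + 18.2120/(1+0.1259)^5 + 165.0306/(1+0.1259)^5 = 131.5715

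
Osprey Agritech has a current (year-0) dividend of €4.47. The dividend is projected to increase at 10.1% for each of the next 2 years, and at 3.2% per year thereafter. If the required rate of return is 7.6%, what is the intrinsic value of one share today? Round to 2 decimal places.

€119.02

Two-stage DDM. Project D₁…D_2 at 0.101, terminal growth 0.032, discount at r = 0.076.
D_1 = 4.9215
D_2 = 5.4185
Terminal value at t=2: TV = D_3/(r−g) = 5.5919/(0.076−0.032) = 127.0894
P₀ = 4.9215/(1+0.076)^1 + 5.4185/(1+0.076)^2 + 127.0894/(1+0.076)^2 = 119.0242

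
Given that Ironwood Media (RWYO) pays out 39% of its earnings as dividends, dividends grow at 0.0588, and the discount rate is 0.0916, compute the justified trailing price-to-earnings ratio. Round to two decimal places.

12.59

Justified trailing P/E = b(1+g)/(r−g) = 0.39×(1+0.0588)/(0.0916−0.0588) = 12.5894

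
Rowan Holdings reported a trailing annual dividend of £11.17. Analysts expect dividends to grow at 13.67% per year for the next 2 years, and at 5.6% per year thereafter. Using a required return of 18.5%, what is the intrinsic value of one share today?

£105.13

Two-stage DDM. Project D₁…D_2 at 0.1367, terminal growth 0.056, discount at r = 0.185.
D_1 = 12.6969
D_2 = 14.4326
Terminal value at t=2: TV = D_3/(r−g) = 15.2408/(0.185−0.056) = 118.1460
P₀ = 12.6969/(1+0.185)^1 + 14.4326/(1+0.185)^2 + 118.1460/(1+0.185)^2 = 105.1288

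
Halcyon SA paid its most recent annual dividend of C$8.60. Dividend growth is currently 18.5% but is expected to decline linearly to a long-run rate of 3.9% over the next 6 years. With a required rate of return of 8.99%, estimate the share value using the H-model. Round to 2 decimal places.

H-model: P₀ = D₀[(1+g_L) + H(g_S−g_L)]/(r−g_L), with H = 6/2 = 3.
P₀ = 8.60 × [(1+0.039) + 3×(0.185−0.039)] / (0.0899−0.039)
   = 8.60 × 1.4770 / 0.0509 = 249.5521

C$249.55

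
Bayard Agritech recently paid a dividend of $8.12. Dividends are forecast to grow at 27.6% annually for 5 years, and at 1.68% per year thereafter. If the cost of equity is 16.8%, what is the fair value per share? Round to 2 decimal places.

$138.32

Two-stage DDM. Project D₁…D_5 at 0.276, terminal growth 0.0168, discount at r = 0.168.
D_1 = 10.3611
D_2 = 13.2208
D_3 = 16.8697
D_4 = 21.5258
D_5 = 27.4669
Terminal value at t=5: TV = D_6/(r−g) = 27.9283/(0.168−0.0168) = 184.7112
P₀ = 10.3611/(1+0.168)^1 + 13.2208/(1+0.168)^2 + 16.8697/(1+0.168)^3 + 21.5258/(1+0.168)^4 + 27.4669/(1+0.168)^5 + 184.7112/(1+0.168)^5 = 138.3233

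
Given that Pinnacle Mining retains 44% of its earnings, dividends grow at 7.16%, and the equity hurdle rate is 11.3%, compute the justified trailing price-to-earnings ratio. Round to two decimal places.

14.50

Payout ratio b = 1 − 0.44 = 0.56.
Justified trailing P/E = b(1+g)/(r−g) = 0.56×(1+0.0716)/(0.113−0.0716) = 14.4951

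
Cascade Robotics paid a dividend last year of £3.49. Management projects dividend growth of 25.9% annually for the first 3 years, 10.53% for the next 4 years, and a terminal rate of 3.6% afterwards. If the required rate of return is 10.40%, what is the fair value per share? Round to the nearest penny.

Three-stage DDM. Project D₁…D_7; terminal Gordon value at t=7 with g = 0.036; discount at r = 0.104.
D_1 = 4.3939
D_2 = 5.5319
D_3 = 6.9647
D_4 = 7.6981
D_5 = 8.5087
D_6 = 9.4047
D_7 = 10.3950
TV_7 = 10.7692/(0.104−0.036) = 158.3704
P₀ = Σ Dₜ/(1+r)ᵗ + TV_7/(1+r)^7 = 113.6900

£113.69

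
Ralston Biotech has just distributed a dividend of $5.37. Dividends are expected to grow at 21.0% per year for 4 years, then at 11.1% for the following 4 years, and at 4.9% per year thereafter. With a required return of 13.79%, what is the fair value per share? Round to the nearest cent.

$124.61

Three-stage DDM. Project D₁…D_8; terminal Gordon value at t=8 with g = 0.049; discount at r = 0.1379.
D_1 = 6.4977
D_2 = 7.8622
D_3 = 9.5133
D_4 = 11.5111
D_5 = 12.7888
D_6 = 14.2084
D_7 = 15.7855
D_8 = 17.5377
TV_8 = 18.3970/(0.1379−0.049) = 206.9406
P₀ = Σ Dₜ/(1+r)ᵗ + TV_8/(1+r)^8 = 124.6065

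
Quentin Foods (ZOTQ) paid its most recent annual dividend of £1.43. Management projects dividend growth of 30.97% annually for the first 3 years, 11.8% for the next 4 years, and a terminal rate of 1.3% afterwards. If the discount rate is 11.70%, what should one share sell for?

£37.72

Three-stage DDM. Project D₁…D_7; terminal Gordon value at t=7 with g = 0.013; discount at r = 0.117.
D_1 = 1.8729
D_2 = 2.4529
D_3 = 3.2126
D_4 = 3.5916
D_5 = 4.0155
D_6 = 4.4893
D_7 = 5.0190
TV_7 = 5.0843/(0.117−0.013) = 48.8872
P₀ = Σ Dₜ/(1+r)ᵗ + TV_7/(1+r)^7 = 37.7221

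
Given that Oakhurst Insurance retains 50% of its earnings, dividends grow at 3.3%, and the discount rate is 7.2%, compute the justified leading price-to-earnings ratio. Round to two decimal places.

Payout ratio b = 1 − 0.50 = 0.50.
Justified leading P/E = b/(r−g) = 0.50/(0.072−0.033) = 12.8205

12.82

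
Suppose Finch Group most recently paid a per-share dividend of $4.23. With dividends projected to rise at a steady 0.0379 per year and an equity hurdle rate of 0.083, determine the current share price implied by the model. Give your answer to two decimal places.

Gordon growth model: P₀ = D₁/(r − g). D₁ = 4.23 × (1 + 0.0379) = 4.3903.
P₀ = 4.3903 / (0.083 − 0.0379) = 4.3903 / 0.0451 = 97.3463

$97.35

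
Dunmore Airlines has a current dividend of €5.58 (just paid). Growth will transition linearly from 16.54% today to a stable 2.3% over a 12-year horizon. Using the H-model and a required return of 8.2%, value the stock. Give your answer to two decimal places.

€177.56

H-model: P₀ = D₀[(1+g_L) + H(g_S−g_L)]/(r−g_L), with H = 12/2 = 6.
P₀ = 5.58 × [(1+0.023) + 6×(0.1654−0.023)] / (0.082−0.023)
   = 5.58 × 1.8774 / 0.059 = 177.5575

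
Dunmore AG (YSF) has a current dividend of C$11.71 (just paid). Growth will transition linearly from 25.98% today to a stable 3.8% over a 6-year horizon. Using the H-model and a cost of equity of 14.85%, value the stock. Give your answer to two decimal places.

H-model: P₀ = D₀[(1+g_L) + H(g_S−g_L)]/(r−g_L), with H = 6/2 = 3.
P₀ = 11.71 × [(1+0.038) + 3×(0.2598−0.038)] / (0.1485−0.038)
   = 11.71 × 1.7034 / 0.1105 = 180.5142

C$180.51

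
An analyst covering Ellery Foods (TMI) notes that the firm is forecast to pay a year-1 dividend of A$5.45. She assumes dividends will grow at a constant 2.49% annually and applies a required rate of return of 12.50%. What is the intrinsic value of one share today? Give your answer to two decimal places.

Gordon growth model: P₀ = D₁/(r − g), with D₁ = 5.45 given directly.
P₀ = 5.4500 / (0.125 − 0.0249) = 5.4500 / 0.1001 = 54.4456

A$54.45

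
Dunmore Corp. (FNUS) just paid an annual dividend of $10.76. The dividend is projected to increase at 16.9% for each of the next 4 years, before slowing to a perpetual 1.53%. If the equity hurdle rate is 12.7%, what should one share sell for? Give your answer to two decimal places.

$160.42

Two-stage DDM. Project D₁…D_4 at 0.169, terminal growth 0.0153, discount at r = 0.127.
D_1 = 12.5784
D_2 = 14.7042
D_3 = 17.1892
D_4 = 20.0942
Terminal value at t=4: TV = D_5/(r−g) = 20.4016/(0.127−0.0153) = 182.6466
P₀ = 12.5784/(1+0.127)^1 + 14.7042/(1+0.127)^2 + 17.1892/(1+0.127)^3 + 20.0942/(1+0.127)^4 + 182.6466/(1+0.127)^4 = 160.4203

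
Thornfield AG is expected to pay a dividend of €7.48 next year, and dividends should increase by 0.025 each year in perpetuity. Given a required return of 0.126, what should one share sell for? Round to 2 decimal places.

€74.06

Gordon growth model: P₀ = D₁/(r − g), with D₁ = 7.48 given directly.
P₀ = 7.4800 / (0.126 − 0.025) = 7.4800 / 0.101 = 74.0594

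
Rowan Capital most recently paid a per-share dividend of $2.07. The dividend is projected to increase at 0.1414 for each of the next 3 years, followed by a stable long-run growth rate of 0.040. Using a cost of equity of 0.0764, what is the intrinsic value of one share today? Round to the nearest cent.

$77.51

Two-stage DDM. Project D₁…D_3 at 0.1414, terminal growth 0.04, discount at r = 0.0764.
D_1 = 2.3627
D_2 = 2.6968
D_3 = 3.0781
Terminal value at t=3: TV = D_4/(r−g) = 3.2012/(0.0764−0.04) = 87.9460
P₀ = 2.3627/(1+0.0764)^1 + 2.6968/(1+0.0764)^2 + 3.0781/(1+0.0764)^3 + 87.9460/(1+0.0764)^3 = 77.5078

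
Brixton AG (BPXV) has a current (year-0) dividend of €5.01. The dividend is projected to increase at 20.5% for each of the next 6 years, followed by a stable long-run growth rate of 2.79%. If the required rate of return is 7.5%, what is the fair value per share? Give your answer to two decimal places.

Two-stage DDM. Project D₁…D_6 at 0.205, terminal growth 0.0279, discount at r = 0.075.
D_1 = 6.0370
D_2 = 7.2746
D_3 = 8.7659
D_4 = 10.5630
D_5 = 12.7284
D_6 = 15.3377
Terminal value at t=6: TV = D_7/(r−g) = 15.7656/(0.075−0.0279) = 334.7264
P₀ = 6.0370/(1+0.075)^1 + 7.2746/(1+0.075)^2 + 8.7659/(1+0.075)^3 + 10.5630/(1+0.075)^4 + 12.7284/(1+0.075)^5 + 15.3377/(1+0.075)^6 + 334.7264/(1+0.075)^6 = 262.5708

€262.57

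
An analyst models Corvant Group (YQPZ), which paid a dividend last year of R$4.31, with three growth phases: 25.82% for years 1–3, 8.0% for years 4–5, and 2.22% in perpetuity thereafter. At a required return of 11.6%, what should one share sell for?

Three-stage DDM. Project D₁…D_5; terminal Gordon value at t=5 with g = 0.0222; discount at r = 0.116.
D_1 = 5.4228
D_2 = 6.8230
D_3 = 8.5847
D_4 = 9.2715
D_5 = 10.0132
TV_5 = 10.2355/(0.116−0.0222) = 109.1206
P₀ = Σ Dₜ/(1+r)ᵗ + TV_5/(1+r)^5 = 91.3109

R$91.31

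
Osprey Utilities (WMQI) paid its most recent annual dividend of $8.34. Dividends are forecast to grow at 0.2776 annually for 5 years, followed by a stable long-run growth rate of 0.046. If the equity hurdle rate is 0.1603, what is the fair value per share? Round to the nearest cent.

Two-stage DDM. Project D₁…D_5 at 0.2776, terminal growth 0.046, discount at r = 0.1603.
D_1 = 10.6552
D_2 = 13.6131
D_3 = 17.3920
D_4 = 22.2201
D_5 = 28.3884
Terminal value at t=5: TV = D_6/(r−g) = 29.6942/(0.1603−0.046) = 259.7921
P₀ = 10.6552/(1+0.1603)^1 + 13.6131/(1+0.1603)^2 + 17.3920/(1+0.1603)^3 + 22.2201/(1+0.1603)^4 + 28.3884/(1+0.1603)^5 + 259.7921/(1+0.1603)^5 = 179.7168

$179.72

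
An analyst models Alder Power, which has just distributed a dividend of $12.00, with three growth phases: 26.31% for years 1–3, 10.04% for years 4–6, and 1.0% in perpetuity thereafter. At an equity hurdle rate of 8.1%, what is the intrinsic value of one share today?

Three-stage DDM. Project D₁…D_6; terminal Gordon value at t=6 with g = 0.01; discount at r = 0.081.
D_1 = 15.1572
D_2 = 19.1451
D_3 = 24.1821
D_4 = 26.6100
D_5 = 29.2817
D_6 = 32.2215
TV_6 = 32.5437/(0.081−0.01) = 458.3627
P₀ = Σ Dₜ/(1+r)ᵗ + TV_6/(1+r)^6 = 396.3110

$396.31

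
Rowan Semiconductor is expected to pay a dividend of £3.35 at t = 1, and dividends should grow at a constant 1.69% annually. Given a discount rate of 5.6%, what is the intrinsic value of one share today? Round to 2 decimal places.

£85.68

Gordon growth model: P₀ = D₁/(r − g), with D₁ = 3.35 given directly.
P₀ = 3.3500 / (0.056 − 0.0169) = 3.3500 / 0.0391 = 85.6777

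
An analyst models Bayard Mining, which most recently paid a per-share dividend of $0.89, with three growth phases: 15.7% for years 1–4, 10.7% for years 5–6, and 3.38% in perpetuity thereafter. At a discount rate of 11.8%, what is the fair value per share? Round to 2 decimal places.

Three-stage DDM. Project D₁…D_6; terminal Gordon value at t=6 with g = 0.0338; discount at r = 0.118.
D_1 = 1.0297
D_2 = 1.1914
D_3 = 1.3784
D_4 = 1.5949
D_5 = 1.7655
D_6 = 1.9544
TV_6 = 2.0205/(0.118−0.0338) = 23.9962
P₀ = Σ Dₜ/(1+r)ᵗ + TV_6/(1+r)^6 = 18.1814

$18.18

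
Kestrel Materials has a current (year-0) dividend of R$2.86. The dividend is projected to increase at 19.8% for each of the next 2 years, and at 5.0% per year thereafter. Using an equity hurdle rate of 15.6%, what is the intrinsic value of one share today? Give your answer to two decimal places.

Two-stage DDM. Project D₁…D_2 at 0.198, terminal growth 0.05, discount at r = 0.156.
D_1 = 3.4263
D_2 = 4.1047
Terminal value at t=2: TV = D_3/(r−g) = 4.3099/(0.156−0.05) = 40.6596
P₀ = 3.4263/(1+0.156)^1 + 4.1047/(1+0.156)^2 + 40.6596/(1+0.156)^2 = 36.4617

R$36.46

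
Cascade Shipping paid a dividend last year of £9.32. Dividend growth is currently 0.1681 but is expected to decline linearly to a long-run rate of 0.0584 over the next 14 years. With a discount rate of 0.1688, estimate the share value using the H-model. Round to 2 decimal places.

H-model: P₀ = D₀[(1+g_L) + H(g_S−g_L)]/(r−g_L), with H = 14/2 = 7.
P₀ = 9.32 × [(1+0.0584) + 7×(0.1681−0.0584)] / (0.1688−0.0584)
   = 9.32 × 1.8263 / 0.1104 = 154.1768

£154.18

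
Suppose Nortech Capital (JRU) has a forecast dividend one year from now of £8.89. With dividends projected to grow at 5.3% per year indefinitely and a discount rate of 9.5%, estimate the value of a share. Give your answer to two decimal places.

£211.67

Gordon growth model: P₀ = D₁/(r − g), with D₁ = 8.89 given directly.
P₀ = 8.8900 / (0.095 − 0.053) = 8.8900 / 0.042 = 211.6667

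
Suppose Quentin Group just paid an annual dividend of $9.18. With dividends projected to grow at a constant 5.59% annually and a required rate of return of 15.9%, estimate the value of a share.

$94.02

Gordon growth model: P₀ = D₁/(r − g). D₁ = 9.18 × (1 + 0.0559) = 9.6932.
P₀ = 9.6932 / (0.159 − 0.0559) = 9.6932 / 0.1031 = 94.0171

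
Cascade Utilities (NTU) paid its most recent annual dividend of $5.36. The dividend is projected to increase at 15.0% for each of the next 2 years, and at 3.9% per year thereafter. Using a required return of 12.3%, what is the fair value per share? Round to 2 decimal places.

Two-stage DDM. Project D₁…D_2 at 0.15, terminal growth 0.039, discount at r = 0.123.
D_1 = 6.1640
D_2 = 7.0886
Terminal value at t=2: TV = D_3/(r−g) = 7.3651/(0.123−0.039) = 87.6792
P₀ = 6.1640/(1+0.123)^1 + 7.0886/(1+0.123)^2 + 87.6792/(1+0.123)^2 = 80.6341

$80.63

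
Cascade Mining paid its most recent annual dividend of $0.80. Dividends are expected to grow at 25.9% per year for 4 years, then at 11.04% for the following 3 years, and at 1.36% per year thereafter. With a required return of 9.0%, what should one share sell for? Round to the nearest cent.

Three-stage DDM. Project D₁…D_7; terminal Gordon value at t=7 with g = 0.0136; discount at r = 0.09.
D_1 = 1.0072
D_2 = 1.2681
D_3 = 1.5965
D_4 = 2.0100
D_5 = 2.2319
D_6 = 2.4783
D_7 = 2.7519
TV_7 = 2.7893/(0.09−0.0136) = 36.5094
P₀ = Σ Dₜ/(1+r)ᵗ + TV_7/(1+r)^7 = 29.0536

$29.05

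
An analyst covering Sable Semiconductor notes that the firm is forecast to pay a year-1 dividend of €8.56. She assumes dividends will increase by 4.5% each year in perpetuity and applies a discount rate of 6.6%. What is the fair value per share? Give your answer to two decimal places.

Gordon growth model: P₀ = D₁/(r − g), with D₁ = 8.56 given directly.
P₀ = 8.5600 / (0.066 − 0.045) = 8.5600 / 0.021 = 407.6190

€407.62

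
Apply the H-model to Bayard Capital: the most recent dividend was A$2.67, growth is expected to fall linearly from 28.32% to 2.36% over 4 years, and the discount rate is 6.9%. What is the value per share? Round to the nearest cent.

H-model: P₀ = D₀[(1+g_L) + H(g_S−g_L)]/(r−g_L), with H = 4/2 = 2.
P₀ = 2.67 × [(1+0.0236) + 2×(0.2832−0.0236)] / (0.069−0.0236)
   = 2.67 × 1.5428 / 0.0454 = 90.7330

A$90.73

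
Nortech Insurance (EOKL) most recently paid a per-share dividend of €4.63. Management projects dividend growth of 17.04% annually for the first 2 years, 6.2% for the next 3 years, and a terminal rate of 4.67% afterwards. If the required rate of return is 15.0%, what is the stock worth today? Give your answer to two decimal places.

€60.07

Three-stage DDM. Project D₁…D_5; terminal Gordon value at t=5 with g = 0.0467; discount at r = 0.15.
D_1 = 5.4190
D_2 = 6.3423
D_3 = 6.7356
D_4 = 7.1532
D_5 = 7.5967
TV_5 = 7.9514/(0.15−0.0467) = 76.9742
P₀ = Σ Dₜ/(1+r)ᵗ + TV_5/(1+r)^5 = 60.0731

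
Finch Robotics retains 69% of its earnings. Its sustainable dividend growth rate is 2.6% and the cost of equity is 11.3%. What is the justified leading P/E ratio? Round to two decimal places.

Payout ratio b = 1 − 0.69 = 0.31.
Justified leading P/E = b/(r−g) = 0.31/(0.113−0.026) = 3.5632

3.56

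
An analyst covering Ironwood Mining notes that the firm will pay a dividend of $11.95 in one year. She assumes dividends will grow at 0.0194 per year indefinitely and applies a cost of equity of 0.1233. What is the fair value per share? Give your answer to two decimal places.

Gordon growth model: P₀ = D₁/(r − g), with D₁ = 11.95 given directly.
P₀ = 11.9500 / (0.1233 − 0.0194) = 11.9500 / 0.1039 = 115.0144

$115.01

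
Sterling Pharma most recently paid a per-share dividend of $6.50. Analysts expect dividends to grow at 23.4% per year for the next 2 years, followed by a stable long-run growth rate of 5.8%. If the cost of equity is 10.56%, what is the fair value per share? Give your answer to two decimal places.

Two-stage DDM. Project D₁…D_2 at 0.234, terminal growth 0.058, discount at r = 0.1056.
D_1 = 8.0210
D_2 = 9.8979
Terminal value at t=2: TV = D_3/(r−g) = 10.4720/(0.1056−0.058) = 219.9999
P₀ = 8.0210/(1+0.1056)^1 + 9.8979/(1+0.1056)^2 + 219.9999/(1+0.1056)^2 = 195.3332

$195.33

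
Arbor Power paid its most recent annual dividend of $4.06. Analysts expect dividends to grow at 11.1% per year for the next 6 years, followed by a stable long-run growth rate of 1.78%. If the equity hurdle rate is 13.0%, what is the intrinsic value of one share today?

Two-stage DDM. Project D₁…D_6 at 0.111, terminal growth 0.0178, discount at r = 0.13.
D_1 = 4.5107
D_2 = 5.0113
D_3 = 5.5676
D_4 = 6.1856
D_5 = 6.8722
D_6 = 7.6350
Terminal value at t=6: TV = D_7/(r−g) = 7.7709/(0.13−0.0178) = 69.2596
P₀ = 4.5107/(1+0.13)^1 + 5.0113/(1+0.13)^2 + 5.5676/(1+0.13)^3 + 6.1856/(1+0.13)^4 + 6.8722/(1+0.13)^5 + 7.6350/(1+0.13)^6 + 69.2596/(1+0.13)^6 = 56.2326

$56.23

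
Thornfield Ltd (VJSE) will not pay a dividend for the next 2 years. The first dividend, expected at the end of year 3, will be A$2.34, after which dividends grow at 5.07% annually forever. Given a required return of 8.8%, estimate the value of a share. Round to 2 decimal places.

Deferred-dividend DDM. At t=2 the remaining stream is a growing perpetuity with first payment D_3 = 2.34.
V_2 = D_3/(r−g) = 2.34/(0.088−0.0507) = 62.7346
P₀ = V_2/(1+r)^2 = 62.7346/(1+0.088)^2 = 52.9967

A$53.00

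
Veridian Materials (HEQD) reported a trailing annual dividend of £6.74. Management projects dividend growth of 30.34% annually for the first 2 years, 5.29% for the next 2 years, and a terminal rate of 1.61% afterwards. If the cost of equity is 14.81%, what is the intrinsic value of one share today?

Three-stage DDM. Project D₁…D_4; terminal Gordon value at t=4 with g = 0.0161; discount at r = 0.1481.
D_1 = 8.7849
D_2 = 11.4503
D_3 = 12.0560
D_4 = 12.6937
TV_4 = 12.8981/(0.1481−0.0161) = 97.7129
P₀ = Σ Dₜ/(1+r)ᵗ + TV_4/(1+r)^4 = 87.8491

£87.85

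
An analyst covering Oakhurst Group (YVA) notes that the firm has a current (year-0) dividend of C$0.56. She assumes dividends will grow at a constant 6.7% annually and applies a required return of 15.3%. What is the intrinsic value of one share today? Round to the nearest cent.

Gordon growth model: P₀ = D₁/(r − g). D₁ = 0.56 × (1 + 0.067) = 0.5975.
P₀ = 0.5975 / (0.153 − 0.067) = 0.5975 / 0.086 = 6.9479

C$6.95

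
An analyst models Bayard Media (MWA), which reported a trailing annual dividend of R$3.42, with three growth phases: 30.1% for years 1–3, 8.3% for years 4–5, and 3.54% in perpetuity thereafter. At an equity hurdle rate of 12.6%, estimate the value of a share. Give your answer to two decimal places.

Three-stage DDM. Project D₁…D_5; terminal Gordon value at t=5 with g = 0.0354; discount at r = 0.126.
D_1 = 4.4494
D_2 = 5.7887
D_3 = 7.5311
D_4 = 8.1562
D_5 = 8.8331
TV_5 = 9.1458/(0.126−0.0354) = 100.9473
P₀ = Σ Dₜ/(1+r)ᵗ + TV_5/(1+r)^5 = 79.5166

R$79.52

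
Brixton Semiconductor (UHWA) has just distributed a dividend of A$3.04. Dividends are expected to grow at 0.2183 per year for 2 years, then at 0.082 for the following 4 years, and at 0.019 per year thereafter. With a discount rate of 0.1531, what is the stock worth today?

A$38.20

Three-stage DDM. Project D₁…D_6; terminal Gordon value at t=6 with g = 0.019; discount at r = 0.1531.
D_1 = 3.7036
D_2 = 4.5121
D_3 = 4.8821
D_4 = 5.2825
D_5 = 5.7156
D_6 = 6.1843
TV_6 = 6.3018/(0.1531−0.019) = 46.9934
P₀ = Σ Dₜ/(1+r)ᵗ + TV_6/(1+r)^6 = 38.2031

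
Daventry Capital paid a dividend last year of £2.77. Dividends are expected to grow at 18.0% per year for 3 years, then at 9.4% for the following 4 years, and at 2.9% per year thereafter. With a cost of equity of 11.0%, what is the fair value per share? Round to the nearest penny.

£62.13

Three-stage DDM. Project D₁…D_7; terminal Gordon value at t=7 with g = 0.029; discount at r = 0.11.
D_1 = 3.2686
D_2 = 3.8569
D_3 = 4.5512
D_4 = 4.9790
D_5 = 5.4470
D_6 = 5.9591
D_7 = 6.5192
TV_7 = 6.7083/(0.11−0.029) = 82.8181
P₀ = Σ Dₜ/(1+r)ᵗ + TV_7/(1+r)^7 = 62.1313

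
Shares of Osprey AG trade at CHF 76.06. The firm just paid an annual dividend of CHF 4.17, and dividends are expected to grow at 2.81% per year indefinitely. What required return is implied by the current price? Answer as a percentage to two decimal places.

8.45%

Rearranging the constant-growth DDM: r = D₁/P₀ + g.
D₁ = 4.17 × (1 + 0.0281) = 4.2872.
r = 4.2872 / 76.06 + 0.0281 = 0.05637 + 0.0281 = 0.08447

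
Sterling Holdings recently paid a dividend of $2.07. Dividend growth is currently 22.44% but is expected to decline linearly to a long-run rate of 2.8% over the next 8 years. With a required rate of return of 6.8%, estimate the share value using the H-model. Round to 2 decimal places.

$93.85

H-model: P₀ = D₀[(1+g_L) + H(g_S−g_L)]/(r−g_L), with H = 8/2 = 4.
P₀ = 2.07 × [(1+0.028) + 4×(0.2244−0.028)] / (0.068−0.028)
   = 2.07 × 1.8136 / 0.04 = 93.8538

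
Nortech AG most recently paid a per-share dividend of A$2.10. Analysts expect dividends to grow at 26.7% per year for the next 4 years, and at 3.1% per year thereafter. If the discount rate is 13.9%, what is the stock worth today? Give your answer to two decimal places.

A$41.74

Two-stage DDM. Project D₁…D_4 at 0.267, terminal growth 0.031, discount at r = 0.139.
D_1 = 2.6607
D_2 = 3.3711
D_3 = 4.2712
D_4 = 5.4116
Terminal value at t=4: TV = D_5/(r−g) = 5.5794/(0.139−0.031) = 51.6607
P₀ = 2.6607/(1+0.139)^1 + 3.3711/(1+0.139)^2 + 4.2712/(1+0.139)^3 + 5.4116/(1+0.139)^4 + 51.6607/(1+0.139)^4 = 41.7353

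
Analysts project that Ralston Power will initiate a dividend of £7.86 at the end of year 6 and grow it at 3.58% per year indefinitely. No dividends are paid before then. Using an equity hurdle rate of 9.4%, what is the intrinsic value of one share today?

Deferred-dividend DDM. At t=5 the remaining stream is a growing perpetuity with first payment D_6 = 7.86.
V_5 = D_6/(r−g) = 7.86/(0.094−0.0358) = 135.0515
P₀ = V_5/(1+r)^5 = 135.0515/(1+0.094)^5 = 86.1813

£86.18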